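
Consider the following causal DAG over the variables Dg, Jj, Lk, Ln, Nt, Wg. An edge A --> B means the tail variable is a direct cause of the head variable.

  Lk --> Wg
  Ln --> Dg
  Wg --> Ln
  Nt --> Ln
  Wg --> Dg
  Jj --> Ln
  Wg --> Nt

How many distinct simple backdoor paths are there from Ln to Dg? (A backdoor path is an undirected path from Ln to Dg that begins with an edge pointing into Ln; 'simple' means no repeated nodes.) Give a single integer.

2

A backdoor path from Ln to Dg is any simple undirected path whose first edge points into Ln (i.e. leaves Ln via a parent).
Parents of Ln: {Jj, Nt, Wg}.
Enumerating:
  P1: Ln <- Wg -> Dg
  P2: Ln <- Nt <- Wg -> Dg
That exhausts the simple backdoor paths. Count: 2.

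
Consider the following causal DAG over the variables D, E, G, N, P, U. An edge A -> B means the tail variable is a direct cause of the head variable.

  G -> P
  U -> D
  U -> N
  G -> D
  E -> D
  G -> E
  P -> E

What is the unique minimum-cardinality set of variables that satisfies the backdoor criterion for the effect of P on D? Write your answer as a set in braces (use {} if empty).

Variables eligible for adjustment (non-descendants of P, excluding P and D): {G, N, U}.
Backdoor paths from P to D:
  P1: P <- G -> E -> D
  P2: P <- G -> D
The empty set is not sufficient: P1 (P <- G -> E -> D) has no collider blocking it and no conditioned non-collider, so it is open.
Try {G}:
  P1: blocked at fork node G ∈ conditioning set.
  P2: blocked at fork node G ∈ conditioning set.
{G} contains no descendant of P and blocks every backdoor path.
No other singleton works — e.g. {U} leaves P1 open — so {G} is the unique smallest valid adjustment set.

{G}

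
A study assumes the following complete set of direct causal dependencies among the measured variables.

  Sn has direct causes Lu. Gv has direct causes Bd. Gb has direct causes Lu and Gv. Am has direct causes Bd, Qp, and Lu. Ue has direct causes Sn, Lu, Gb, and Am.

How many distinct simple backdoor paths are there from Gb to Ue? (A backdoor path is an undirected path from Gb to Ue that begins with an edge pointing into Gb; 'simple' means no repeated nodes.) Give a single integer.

6

A backdoor path from Gb to Ue is any simple undirected path whose first edge points into Gb (i.e. leaves Gb via a parent).
Parents of Gb: {Gv, Lu}.
Enumerating:
  P1: Gb <- Lu -> Sn -> Ue
  P2: Gb <- Lu -> Am -> Ue
  P3: Gb <- Lu -> Ue
  P4: Gb <- Gv <- Bd -> Am <- Lu -> Sn -> Ue
  P5: Gb <- Gv <- Bd -> Am <- Lu -> Ue
  P6: Gb <- Gv <- Bd -> Am -> Ue
That exhausts the simple backdoor paths. Count: 6.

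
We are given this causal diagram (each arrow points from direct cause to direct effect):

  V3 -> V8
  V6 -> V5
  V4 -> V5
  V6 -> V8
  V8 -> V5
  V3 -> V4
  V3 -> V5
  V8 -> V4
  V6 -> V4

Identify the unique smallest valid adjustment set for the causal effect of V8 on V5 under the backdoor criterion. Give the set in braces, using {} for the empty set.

{V3, V6}

Variables eligible for adjustment (non-descendants of V8, excluding V8 and V5): {V3, V6}.
Backdoor paths from V8 to V5:
  P1: V8 <- V6 -> V4 <- V3 -> V5
  P2: V8 <- V6 -> V4 -> V5
  P3: V8 <- V6 -> V5
  P4: V8 <- V3 -> V4 <- V6 -> V5
  P5: V8 <- V3 -> V4 -> V5
  P6: V8 <- V3 -> V5
The empty set is not sufficient: P2 (V8 <- V6 -> V4 -> V5) has no collider blocking it and no conditioned non-collider, so it is open.
Try {V3, V6}:
  P1: blocked at fork node V6 ∈ conditioning set.
  P2: blocked at fork node V6 ∈ conditioning set.
  P3: blocked at fork node V6 ∈ conditioning set.
  P4: blocked at fork node V3 ∈ conditioning set.
  P5: blocked at fork node V3 ∈ conditioning set.
  P6: blocked at fork node V3 ∈ conditioning set.
{V3, V6} contains no descendant of V8 and blocks every backdoor path.
Every element of {V3, V6} is needed (dropping V3 leaves P5 open; dropping V6 leaves P2 open), so no proper subset is valid.
Among all size-2 subsets of the eligible variables, only {V3, V6} blocks every backdoor path, so it is the unique smallest valid adjustment set.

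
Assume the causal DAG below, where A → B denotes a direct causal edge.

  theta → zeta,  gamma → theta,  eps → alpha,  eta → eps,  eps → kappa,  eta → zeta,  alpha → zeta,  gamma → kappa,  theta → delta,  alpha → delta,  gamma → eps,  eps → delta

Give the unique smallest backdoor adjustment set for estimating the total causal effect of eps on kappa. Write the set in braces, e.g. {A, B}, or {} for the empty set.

Variables eligible for adjustment (non-descendants of eps, excluding eps and kappa): {eta, gamma, theta}.
Backdoor paths from eps to kappa:
  P1: eps <- gamma -> kappa
  P2: eps <- eta -> zeta <- theta <- gamma -> kappa
  P3: eps <- eta -> zeta <- alpha -> delta <- theta <- gamma -> kappa
The empty set is not sufficient: P1 (eps <- gamma -> kappa) has no collider blocking it and no conditioned non-collider, so it is open.
Try {gamma}:
  P1: blocked at fork node gamma ∈ conditioning set.
  P2: blocked at collider zeta (neither it nor any descendant is in the conditioning set).
  P3: blocked at collider zeta (neither it nor any descendant is in the conditioning set).
{gamma} contains no descendant of eps and blocks every backdoor path.
No other singleton works — e.g. {eta} leaves P1 open — so {gamma} is the unique smallest valid adjustment set.

{gamma}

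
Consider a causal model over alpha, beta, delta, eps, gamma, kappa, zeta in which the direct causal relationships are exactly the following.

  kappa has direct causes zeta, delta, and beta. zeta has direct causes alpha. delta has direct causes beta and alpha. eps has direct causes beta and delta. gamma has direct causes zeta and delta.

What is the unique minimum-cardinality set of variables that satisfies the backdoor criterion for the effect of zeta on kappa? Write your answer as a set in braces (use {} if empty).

Variables eligible for adjustment (non-descendants of zeta, excluding zeta and kappa): {alpha, beta, delta, eps}.
Backdoor paths from zeta to kappa:
  P1: zeta <- alpha -> delta <- beta -> kappa
  P2: zeta <- alpha -> delta -> eps <- beta -> kappa
  P3: zeta <- alpha -> delta -> kappa
The empty set is not sufficient: P3 (zeta <- alpha -> delta -> kappa) has no collider blocking it and no conditioned non-collider, so it is open.
Try {alpha}:
  P1: blocked at fork node alpha ∈ conditioning set.
  P2: blocked at fork node alpha ∈ conditioning set.
  P3: blocked at fork node alpha ∈ conditioning set.
{alpha} contains no descendant of zeta and blocks every backdoor path.
No other singleton works — e.g. {beta} leaves P3 open — so {alpha} is the unique smallest valid adjustment set.

{alpha}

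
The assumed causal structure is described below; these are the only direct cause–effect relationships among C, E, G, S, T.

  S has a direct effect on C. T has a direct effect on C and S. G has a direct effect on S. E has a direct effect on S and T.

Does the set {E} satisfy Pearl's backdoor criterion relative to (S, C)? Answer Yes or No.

No

Backdoor paths from S to C (paths whose first edge points into S):
  P1: S <- E -> T -> C
  P2: S <- T -> C
Condition 1 (no descendant of S in the set): holds — descendants of S are {C}; none are in {E}.
Condition 2 (every backdoor path blocked by {E}):
  P1: blocked at fork node E ∈ conditioning set.
  P2: open — no interior node is in the conditioning set.
{E} does not satisfy the backdoor criterion.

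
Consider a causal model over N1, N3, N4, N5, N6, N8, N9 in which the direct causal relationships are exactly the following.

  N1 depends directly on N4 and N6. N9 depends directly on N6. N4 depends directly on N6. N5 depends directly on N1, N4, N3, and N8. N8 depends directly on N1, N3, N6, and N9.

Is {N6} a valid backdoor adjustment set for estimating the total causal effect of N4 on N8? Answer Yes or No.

Backdoor paths from N4 to N8 (paths whose first edge points into N4):
  P1: N4 <- N6 -> N1 -> N8
  P2: N4 <- N6 -> N1 -> N5 <- N3 -> N8
  P3: N4 <- N6 -> N1 -> N5 <- N8
  P4: N4 <- N6 -> N9 -> N8
  P5: N4 <- N6 -> N8
Condition 1 (no descendant of N4 in the set): holds — descendants of N4 are {N1, N5, N8}; none are in {N6}.
Condition 2 (every backdoor path blocked by {N6}):
  P1: blocked at fork node N6 ∈ conditioning set.
  P2: blocked at fork node N6 ∈ conditioning set.
  P3: blocked at fork node N6 ∈ conditioning set.
  P4: blocked at fork node N6 ∈ conditioning set.
  P5: blocked at fork node N6 ∈ conditioning set.
{N6} satisfies the backdoor criterion.

Yes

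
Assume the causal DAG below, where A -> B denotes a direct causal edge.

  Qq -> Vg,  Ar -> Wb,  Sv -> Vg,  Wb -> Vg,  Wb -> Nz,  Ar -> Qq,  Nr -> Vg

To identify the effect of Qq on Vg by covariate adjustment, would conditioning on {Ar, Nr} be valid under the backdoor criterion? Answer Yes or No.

Backdoor paths from Qq to Vg (paths whose first edge points into Qq):
  P1: Qq <- Ar -> Wb -> Vg
Condition 1 (no descendant of Qq in the set): holds — descendants of Qq are {Vg}; none are in {Ar, Nr}.
Condition 2 (every backdoor path blocked by {Ar, Nr}):
  P1: blocked at fork node Ar ∈ conditioning set.
{Ar, Nr} satisfies the backdoor criterion.

Yes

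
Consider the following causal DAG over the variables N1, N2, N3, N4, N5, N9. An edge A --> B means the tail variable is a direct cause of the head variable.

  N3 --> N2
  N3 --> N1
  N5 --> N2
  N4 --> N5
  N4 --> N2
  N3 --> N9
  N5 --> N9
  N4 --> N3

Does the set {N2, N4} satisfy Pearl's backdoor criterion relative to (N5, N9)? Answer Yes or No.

Backdoor paths from N5 to N9 (paths whose first edge points into N5):
  P1: N5 <- N4 -> N3 -> N9
  P2: N5 <- N4 -> N2 <- N3 -> N9
Condition 1 (no descendant of N5 in the set): FAILS — N2 is a descendant of N5.
Condition 2 (every backdoor path blocked by {N2, N4}):
  P1: blocked at fork node N4 ∈ conditioning set.
  P2: blocked at fork node N4 ∈ conditioning set.
{N2, N4} does not satisfy the backdoor criterion.

No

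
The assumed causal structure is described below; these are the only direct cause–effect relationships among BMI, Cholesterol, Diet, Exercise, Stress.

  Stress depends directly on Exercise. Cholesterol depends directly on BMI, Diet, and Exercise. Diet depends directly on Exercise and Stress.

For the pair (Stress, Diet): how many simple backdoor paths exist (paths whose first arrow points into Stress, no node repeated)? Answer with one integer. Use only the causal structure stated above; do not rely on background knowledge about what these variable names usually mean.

2

A backdoor path from Stress to Diet is any simple undirected path whose first edge points into Stress (i.e. leaves Stress via a parent).
Parents of Stress: {Exercise}.
Enumerating:
  P1: Stress <- Exercise -> Diet
  P2: Stress <- Exercise -> Cholesterol <- Diet
That exhausts the simple backdoor paths. Count: 2.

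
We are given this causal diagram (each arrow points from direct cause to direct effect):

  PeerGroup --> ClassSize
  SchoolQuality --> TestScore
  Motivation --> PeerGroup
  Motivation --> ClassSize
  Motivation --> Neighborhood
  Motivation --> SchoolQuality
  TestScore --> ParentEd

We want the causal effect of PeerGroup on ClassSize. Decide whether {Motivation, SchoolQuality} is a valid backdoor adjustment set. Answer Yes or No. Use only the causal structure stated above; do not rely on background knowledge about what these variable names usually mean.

Backdoor paths from PeerGroup to ClassSize (paths whose first edge points into PeerGroup):
  P1: PeerGroup <- Motivation -> ClassSize
Condition 1 (no descendant of PeerGroup in the set): holds — descendants of PeerGroup are {ClassSize}; none are in {Motivation, SchoolQuality}.
Condition 2 (every backdoor path blocked by {Motivation, SchoolQuality}):
  P1: blocked at fork node Motivation ∈ conditioning set.
{Motivation, SchoolQuality} satisfies the backdoor criterion.

Yes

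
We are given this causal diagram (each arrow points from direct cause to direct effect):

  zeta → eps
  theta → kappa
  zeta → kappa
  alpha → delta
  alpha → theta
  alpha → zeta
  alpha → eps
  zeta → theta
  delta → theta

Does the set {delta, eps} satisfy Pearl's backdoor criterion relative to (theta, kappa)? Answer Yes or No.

No

Backdoor paths from theta to kappa (paths whose first edge points into theta):
  P1: theta <- alpha -> zeta -> kappa
  P2: theta <- alpha -> eps <- zeta -> kappa
  P3: theta <- delta <- alpha -> zeta -> kappa
  P4: theta <- delta <- alpha -> eps <- zeta -> kappa
  P5: theta <- zeta -> kappa
Condition 1 (no descendant of theta in the set): holds — descendants of theta are {kappa}; none are in {delta, eps}.
Condition 2 (every backdoor path blocked by {delta, eps}):
  P1: open — no interior node is in the conditioning set.
  P2: open — collider(s) eps are conditioned on (or have a conditioned descendant) and no non-collider on the path is in the set.
  P3: blocked at chain node delta ∈ conditioning set.
  P4: blocked at chain node delta ∈ conditioning set.
  P5: open — no interior node is in the conditioning set.
{delta, eps} does not satisfy the backdoor criterion.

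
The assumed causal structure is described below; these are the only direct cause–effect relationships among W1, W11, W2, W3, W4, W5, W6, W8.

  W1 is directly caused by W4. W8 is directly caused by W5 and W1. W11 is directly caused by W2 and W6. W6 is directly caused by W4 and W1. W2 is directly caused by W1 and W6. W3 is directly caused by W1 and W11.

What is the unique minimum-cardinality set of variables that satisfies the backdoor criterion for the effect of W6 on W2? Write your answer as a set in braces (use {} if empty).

Variables eligible for adjustment (non-descendants of W6, excluding W6 and W2): {W1, W4, W5, W8}.
Backdoor paths from W6 to W2:
  P1: W6 <- W4 -> W1 -> W2
  P2: W6 <- W4 -> W1 -> W3 <- W11 <- W2
  P3: W6 <- W1 -> W2
  P4: W6 <- W1 -> W3 <- W11 <- W2
The empty set is not sufficient: P1 (W6 <- W4 -> W1 -> W2) has no collider blocking it and no conditioned non-collider, so it is open.
Try {W1}:
  P1: blocked at chain node W1 ∈ conditioning set.
  P2: blocked at chain node W1 ∈ conditioning set.
  P3: blocked at fork node W1 ∈ conditioning set.
  P4: blocked at fork node W1 ∈ conditioning set.
{W1} contains no descendant of W6 and blocks every backdoor path.
No other singleton works — e.g. {W4} leaves P3 open — so {W1} is the unique smallest valid adjustment set.

{W1}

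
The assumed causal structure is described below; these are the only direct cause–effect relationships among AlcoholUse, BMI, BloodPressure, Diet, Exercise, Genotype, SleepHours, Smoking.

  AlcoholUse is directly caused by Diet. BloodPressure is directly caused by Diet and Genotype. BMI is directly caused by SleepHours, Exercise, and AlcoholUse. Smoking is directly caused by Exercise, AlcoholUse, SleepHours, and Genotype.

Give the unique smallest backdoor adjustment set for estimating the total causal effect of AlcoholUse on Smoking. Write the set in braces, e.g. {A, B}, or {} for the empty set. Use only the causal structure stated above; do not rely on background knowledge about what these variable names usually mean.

{}

Variables eligible for adjustment (non-descendants of AlcoholUse, excluding AlcoholUse and Smoking): {BloodPressure, Diet, Exercise, Genotype, SleepHours}.
Backdoor paths from AlcoholUse to Smoking:
  P1: AlcoholUse <- Diet -> BloodPressure <- Genotype -> Smoking
Each backdoor path contains an unconditioned collider, so every path is already blocked with the empty conditioning set:
  P1: blocked at collider BloodPressure (neither it nor any descendant is in the conditioning set).
The empty set is therefore the unique smallest valid set.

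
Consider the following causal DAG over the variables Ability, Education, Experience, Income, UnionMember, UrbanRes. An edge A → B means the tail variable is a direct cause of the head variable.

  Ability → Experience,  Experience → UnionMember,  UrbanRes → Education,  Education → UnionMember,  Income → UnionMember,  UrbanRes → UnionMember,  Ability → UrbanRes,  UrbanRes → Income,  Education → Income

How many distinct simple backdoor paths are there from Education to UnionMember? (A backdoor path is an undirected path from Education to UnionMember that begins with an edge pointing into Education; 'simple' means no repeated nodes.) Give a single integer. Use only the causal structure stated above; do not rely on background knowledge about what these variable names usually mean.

3

A backdoor path from Education to UnionMember is any simple undirected path whose first edge points into Education (i.e. leaves Education via a parent).
Parents of Education: {UrbanRes}.
Enumerating:
  P1: Education <- UrbanRes <- Ability -> Experience -> UnionMember
  P2: Education <- UrbanRes -> Income -> UnionMember
  P3: Education <- UrbanRes -> UnionMember
That exhausts the simple backdoor paths. Count: 3.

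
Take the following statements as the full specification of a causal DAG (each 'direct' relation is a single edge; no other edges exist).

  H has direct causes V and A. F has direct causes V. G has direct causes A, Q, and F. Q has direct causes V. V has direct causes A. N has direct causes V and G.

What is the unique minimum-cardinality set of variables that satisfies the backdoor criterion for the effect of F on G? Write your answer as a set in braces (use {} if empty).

Variables eligible for adjustment (non-descendants of F, excluding F and G): {A, H, Q, V}.
Backdoor paths from F to G:
  P1: F <- V <- A -> G
  P2: F <- V -> Q -> G
  P3: F <- V -> H <- A -> G
  P4: F <- V -> N <- G
The empty set is not sufficient: P1 (F <- V <- A -> G) has no collider blocking it and no conditioned non-collider, so it is open.
Try {V}:
  P1: blocked at chain node V ∈ conditioning set.
  P2: blocked at fork node V ∈ conditioning set.
  P3: blocked at fork node V ∈ conditioning set.
  P4: blocked at fork node V ∈ conditioning set.
{V} contains no descendant of F and blocks every backdoor path.
No other singleton works — e.g. {A} leaves P2 open — so {V} is the unique smallest valid adjustment set.

{V}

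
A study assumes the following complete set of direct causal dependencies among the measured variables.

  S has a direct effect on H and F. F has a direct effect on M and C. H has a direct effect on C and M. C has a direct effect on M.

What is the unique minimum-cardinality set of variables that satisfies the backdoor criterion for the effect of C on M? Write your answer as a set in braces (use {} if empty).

Variables eligible for adjustment (non-descendants of C, excluding C and M): {F, H, S}.
Backdoor paths from C to M:
  P1: C <- F <- S -> H -> M
  P2: C <- F -> M
  P3: C <- H <- S -> F -> M
  P4: C <- H -> M
The empty set is not sufficient: P1 (C <- F <- S -> H -> M) has no collider blocking it and no conditioned non-collider, so it is open.
Try {F, H}:
  P1: blocked at chain node F ∈ conditioning set.
  P2: blocked at fork node F ∈ conditioning set.
  P3: blocked at chain node H ∈ conditioning set.
  P4: blocked at fork node H ∈ conditioning set.
{F, H} contains no descendant of C and blocks every backdoor path.
Every element of {F, H} is needed (dropping F leaves P2 open; dropping H leaves P4 open), so no proper subset is valid.
Among all size-2 subsets of the eligible variables, only {F, H} blocks every backdoor path, so it is the unique smallest valid adjustment set.

{F, H}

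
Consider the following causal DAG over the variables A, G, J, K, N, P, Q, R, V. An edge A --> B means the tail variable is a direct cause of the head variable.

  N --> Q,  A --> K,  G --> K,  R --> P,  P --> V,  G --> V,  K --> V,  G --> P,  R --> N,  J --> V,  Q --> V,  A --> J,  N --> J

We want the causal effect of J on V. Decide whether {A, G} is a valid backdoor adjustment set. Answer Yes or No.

No

Backdoor paths from J to V (paths whose first edge points into J):
  P1: J <- A -> K <- G -> P <- R -> N -> Q -> V
  P2: J <- A -> K <- G -> P -> V
  P3: J <- A -> K <- G -> V
  P4: J <- A -> K -> V
  P5: J <- N <- R -> P <- G -> K -> V
  P6: J <- N <- R -> P <- G -> V
  P7: J <- N <- R -> P -> V
  P8: J <- N -> Q -> V
Condition 1 (no descendant of J in the set): holds — descendants of J are {V}; none are in {A, G}.
Condition 2 (every backdoor path blocked by {A, G}):
  P1: blocked at fork node A ∈ conditioning set.
  P2: blocked at fork node A ∈ conditioning set.
  P3: blocked at fork node A ∈ conditioning set.
  P4: blocked at fork node A ∈ conditioning set.
  P5: blocked at collider P (neither it nor any descendant is in the conditioning set).
  P6: blocked at collider P (neither it nor any descendant is in the conditioning set).
  P7: open — no interior node is in the conditioning set.
  P8: open — no interior node is in the conditioning set.
{A, G} does not satisfy the backdoor criterion.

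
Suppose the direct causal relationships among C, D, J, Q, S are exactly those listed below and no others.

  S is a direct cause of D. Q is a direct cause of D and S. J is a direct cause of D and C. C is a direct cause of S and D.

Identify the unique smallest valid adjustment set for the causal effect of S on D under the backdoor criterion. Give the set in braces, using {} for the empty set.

{C, Q}

Variables eligible for adjustment (non-descendants of S, excluding S and D): {C, J, Q}.
Backdoor paths from S to D:
  P1: S <- C <- J -> D
  P2: S <- C -> D
  P3: S <- Q -> D
The empty set is not sufficient: P1 (S <- C <- J -> D) has no collider blocking it and no conditioned non-collider, so it is open.
Try {C, Q}:
  P1: blocked at chain node C ∈ conditioning set.
  P2: blocked at fork node C ∈ conditioning set.
  P3: blocked at fork node Q ∈ conditioning set.
{C, Q} contains no descendant of S and blocks every backdoor path.
Every element of {C, Q} is needed (dropping C leaves P1 open; dropping Q leaves P3 open), so no proper subset is valid.
Among all size-2 subsets of the eligible variables, only {C, Q} blocks every backdoor path, so it is the unique smallest valid adjustment set.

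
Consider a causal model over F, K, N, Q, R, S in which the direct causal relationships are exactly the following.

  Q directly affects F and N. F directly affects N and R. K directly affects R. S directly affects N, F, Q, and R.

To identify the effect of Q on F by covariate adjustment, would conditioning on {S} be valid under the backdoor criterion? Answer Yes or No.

Backdoor paths from Q to F (paths whose first edge points into Q):
  P1: Q <- S -> F
  P2: Q <- S -> N <- F
  P3: Q <- S -> R <- F
Condition 1 (no descendant of Q in the set): holds — descendants of Q are {F, N, R}; none are in {S}.
Condition 2 (every backdoor path blocked by {S}):
  P1: blocked at fork node S ∈ conditioning set.
  P2: blocked at fork node S ∈ conditioning set.
  P3: blocked at fork node S ∈ conditioning set.
{S} satisfies the backdoor criterion.

Yes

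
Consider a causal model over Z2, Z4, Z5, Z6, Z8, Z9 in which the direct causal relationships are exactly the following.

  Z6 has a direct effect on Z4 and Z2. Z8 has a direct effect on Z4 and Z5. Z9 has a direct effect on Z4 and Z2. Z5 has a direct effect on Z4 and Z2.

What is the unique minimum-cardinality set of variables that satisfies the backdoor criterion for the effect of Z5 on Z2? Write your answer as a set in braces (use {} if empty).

{}

Variables eligible for adjustment (non-descendants of Z5, excluding Z5 and Z2): {Z6, Z8, Z9}.
Backdoor paths from Z5 to Z2:
  P1: Z5 <- Z8 -> Z4 <- Z9 -> Z2
  P2: Z5 <- Z8 -> Z4 <- Z6 -> Z2
Each backdoor path contains an unconditioned collider, so every path is already blocked with the empty conditioning set:
  P1: blocked at collider Z4 (neither it nor any descendant is in the conditioning set).
  P2: blocked at collider Z4 (neither it nor any descendant is in the conditioning set).
The empty set is therefore the unique smallest valid set.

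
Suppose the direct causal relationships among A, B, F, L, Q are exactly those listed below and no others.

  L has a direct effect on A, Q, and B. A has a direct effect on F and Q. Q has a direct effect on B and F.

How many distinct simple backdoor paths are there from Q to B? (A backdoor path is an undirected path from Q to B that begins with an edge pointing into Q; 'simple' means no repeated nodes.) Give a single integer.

2

A backdoor path from Q to B is any simple undirected path whose first edge points into Q (i.e. leaves Q via a parent).
Parents of Q: {A, L}.
Enumerating:
  P1: Q <- L -> B
  P2: Q <- A <- L -> B
That exhausts the simple backdoor paths. Count: 2.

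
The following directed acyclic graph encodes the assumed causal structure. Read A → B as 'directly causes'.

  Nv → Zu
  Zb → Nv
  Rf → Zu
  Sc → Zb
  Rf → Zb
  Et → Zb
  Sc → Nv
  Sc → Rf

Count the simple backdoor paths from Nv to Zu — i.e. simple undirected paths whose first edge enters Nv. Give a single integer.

4

A backdoor path from Nv to Zu is any simple undirected path whose first edge points into Nv (i.e. leaves Nv via a parent).
Parents of Nv: {Sc, Zb}.
Enumerating:
  P1: Nv <- Sc -> Rf -> Zu
  P2: Nv <- Sc -> Zb <- Rf -> Zu
  P3: Nv <- Zb <- Sc -> Rf -> Zu
  P4: Nv <- Zb <- Rf -> Zu
That exhausts the simple backdoor paths. Count: 4.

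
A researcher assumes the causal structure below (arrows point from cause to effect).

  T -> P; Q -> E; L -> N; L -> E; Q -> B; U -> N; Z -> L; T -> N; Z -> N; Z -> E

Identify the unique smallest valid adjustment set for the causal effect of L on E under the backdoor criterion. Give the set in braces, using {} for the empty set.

{Z}

Variables eligible for adjustment (non-descendants of L, excluding L and E): {B, P, Q, T, U, Z}.
Backdoor paths from L to E:
  P1: L <- Z -> E
The empty set is not sufficient: P1 (L <- Z -> E) has no collider blocking it and no conditioned non-collider, so it is open.
Try {Z}:
  P1: blocked at fork node Z ∈ conditioning set.
{Z} contains no descendant of L and blocks every backdoor path.
No other singleton works — e.g. {T} leaves P1 open — so {Z} is the unique smallest valid adjustment set.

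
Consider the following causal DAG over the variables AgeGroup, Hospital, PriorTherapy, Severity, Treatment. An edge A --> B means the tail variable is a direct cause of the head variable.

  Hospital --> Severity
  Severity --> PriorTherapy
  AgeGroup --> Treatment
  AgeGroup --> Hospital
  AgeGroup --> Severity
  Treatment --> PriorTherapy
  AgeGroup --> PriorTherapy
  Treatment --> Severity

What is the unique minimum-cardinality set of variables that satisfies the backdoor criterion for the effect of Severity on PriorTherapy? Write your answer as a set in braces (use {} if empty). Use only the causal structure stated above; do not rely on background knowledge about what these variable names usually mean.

{AgeGroup, Treatment}

Variables eligible for adjustment (non-descendants of Severity, excluding Severity and PriorTherapy): {AgeGroup, Hospital, Treatment}.
Backdoor paths from Severity to PriorTherapy:
  P1: Severity <- AgeGroup -> Treatment -> PriorTherapy
  P2: Severity <- AgeGroup -> PriorTherapy
  P3: Severity <- Hospital <- AgeGroup -> Treatment -> PriorTherapy
  P4: Severity <- Hospital <- AgeGroup -> PriorTherapy
  P5: Severity <- Treatment <- AgeGroup -> PriorTherapy
  P6: Severity <- Treatment -> PriorTherapy
The empty set is not sufficient: P1 (Severity <- AgeGroup -> Treatment -> PriorTherapy) has no collider blocking it and no conditioned non-collider, so it is open.
Try {AgeGroup, Treatment}:
  P1: blocked at fork node AgeGroup ∈ conditioning set.
  P2: blocked at fork node AgeGroup ∈ conditioning set.
  P3: blocked at fork node AgeGroup ∈ conditioning set.
  P4: blocked at fork node AgeGroup ∈ conditioning set.
  P5: blocked at chain node Treatment ∈ conditioning set.
  P6: blocked at fork node Treatment ∈ conditioning set.
{AgeGroup, Treatment} contains no descendant of Severity and blocks every backdoor path.
Every element of {AgeGroup, Treatment} is needed (dropping AgeGroup leaves P2 open; dropping Treatment leaves P6 open), so no proper subset is valid.
Among all size-2 subsets of the eligible variables, only {AgeGroup, Treatment} blocks every backdoor path, so it is the unique smallest valid adjustment set.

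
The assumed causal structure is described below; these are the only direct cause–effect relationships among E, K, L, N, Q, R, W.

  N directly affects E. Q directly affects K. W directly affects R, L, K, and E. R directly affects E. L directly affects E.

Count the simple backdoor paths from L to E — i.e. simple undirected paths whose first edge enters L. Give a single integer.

A backdoor path from L to E is any simple undirected path whose first edge points into L (i.e. leaves L via a parent).
Parents of L: {W}.
Enumerating:
  P1: L <- W -> R -> E
  P2: L <- W -> E
That exhausts the simple backdoor paths. Count: 2.

2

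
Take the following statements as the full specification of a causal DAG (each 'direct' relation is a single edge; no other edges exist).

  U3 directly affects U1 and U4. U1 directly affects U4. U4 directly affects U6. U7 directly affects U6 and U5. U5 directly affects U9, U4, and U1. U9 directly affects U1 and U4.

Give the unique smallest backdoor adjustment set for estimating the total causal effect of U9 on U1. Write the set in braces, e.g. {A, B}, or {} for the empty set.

Variables eligible for adjustment (non-descendants of U9, excluding U9 and U1): {U3, U5, U7}.
Backdoor paths from U9 to U1:
  P1: U9 <- U5 <- U7 -> U6 <- U4 <- U3 -> U1
  P2: U9 <- U5 <- U7 -> U6 <- U4 <- U1
  P3: U9 <- U5 -> U1
  P4: U9 <- U5 -> U4 <- U3 -> U1
  P5: U9 <- U5 -> U4 <- U1
The empty set is not sufficient: P3 (U9 <- U5 -> U1) has no collider blocking it and no conditioned non-collider, so it is open.
Try {U5}:
  P1: blocked at chain node U5 ∈ conditioning set.
  P2: blocked at chain node U5 ∈ conditioning set.
  P3: blocked at fork node U5 ∈ conditioning set.
  P4: blocked at fork node U5 ∈ conditioning set.
  P5: blocked at fork node U5 ∈ conditioning set.
{U5} contains no descendant of U9 and blocks every backdoor path.
No other singleton works — e.g. {U7} leaves P3 open — so {U5} is the unique smallest valid adjustment set.

{U5}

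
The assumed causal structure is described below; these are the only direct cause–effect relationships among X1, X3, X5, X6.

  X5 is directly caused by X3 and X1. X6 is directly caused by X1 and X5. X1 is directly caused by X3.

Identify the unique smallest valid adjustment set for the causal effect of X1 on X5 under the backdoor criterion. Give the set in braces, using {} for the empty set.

{X3}

Variables eligible for adjustment (non-descendants of X1, excluding X1 and X5): {X3}.
Backdoor paths from X1 to X5:
  P1: X1 <- X3 -> X5
The empty set is not sufficient: P1 (X1 <- X3 -> X5) has no collider blocking it and no conditioned non-collider, so it is open.
Try {X3}:
  P1: blocked at fork node X3 ∈ conditioning set.
{X3} contains no descendant of X1 and blocks every backdoor path.
{X3} is the unique smallest valid adjustment set.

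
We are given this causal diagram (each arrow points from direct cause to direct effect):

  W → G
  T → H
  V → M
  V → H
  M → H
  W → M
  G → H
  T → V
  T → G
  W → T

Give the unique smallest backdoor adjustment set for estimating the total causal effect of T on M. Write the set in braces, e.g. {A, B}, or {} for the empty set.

Variables eligible for adjustment (non-descendants of T, excluding T and M): {W}.
Backdoor paths from T to M:
  P1: T <- W -> G -> H <- V -> M
  P2: T <- W -> G -> H <- M
  P3: T <- W -> M
The empty set is not sufficient: P3 (T <- W -> M) has no collider blocking it and no conditioned non-collider, so it is open.
Try {W}:
  P1: blocked at fork node W ∈ conditioning set.
  P2: blocked at fork node W ∈ conditioning set.
  P3: blocked at fork node W ∈ conditioning set.
{W} contains no descendant of T and blocks every backdoor path.
{W} is the unique smallest valid adjustment set.

{W}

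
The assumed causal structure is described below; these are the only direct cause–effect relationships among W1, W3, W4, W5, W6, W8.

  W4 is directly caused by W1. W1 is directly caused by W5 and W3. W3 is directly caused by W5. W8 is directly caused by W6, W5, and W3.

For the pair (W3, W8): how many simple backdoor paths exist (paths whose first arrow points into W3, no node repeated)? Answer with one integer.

A backdoor path from W3 to W8 is any simple undirected path whose first edge points into W3 (i.e. leaves W3 via a parent).
Parents of W3: {W5}.
Enumerating:
  P1: W3 <- W5 -> W8
That exhausts the simple backdoor paths. Count: 1.

1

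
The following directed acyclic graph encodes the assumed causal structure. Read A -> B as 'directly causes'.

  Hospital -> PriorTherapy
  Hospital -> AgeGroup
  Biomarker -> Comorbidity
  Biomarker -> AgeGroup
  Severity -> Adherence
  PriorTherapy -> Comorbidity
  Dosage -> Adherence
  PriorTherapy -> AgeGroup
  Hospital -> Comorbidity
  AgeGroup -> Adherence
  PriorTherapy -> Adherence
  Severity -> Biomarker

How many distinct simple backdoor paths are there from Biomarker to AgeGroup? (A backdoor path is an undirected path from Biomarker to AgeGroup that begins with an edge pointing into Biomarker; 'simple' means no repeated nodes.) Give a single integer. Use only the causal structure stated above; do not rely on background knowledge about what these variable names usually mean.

A backdoor path from Biomarker to AgeGroup is any simple undirected path whose first edge points into Biomarker (i.e. leaves Biomarker via a parent).
Parents of Biomarker: {Severity}.
Enumerating:
  P1: Biomarker <- Severity -> Adherence <- PriorTherapy <- Hospital -> AgeGroup
  P2: Biomarker <- Severity -> Adherence <- PriorTherapy -> AgeGroup
  P3: Biomarker <- Severity -> Adherence <- PriorTherapy -> Comorbidity <- Hospital -> AgeGroup
  P4: Biomarker <- Severity -> Adherence <- AgeGroup
That exhausts the simple backdoor paths. Count: 4.

4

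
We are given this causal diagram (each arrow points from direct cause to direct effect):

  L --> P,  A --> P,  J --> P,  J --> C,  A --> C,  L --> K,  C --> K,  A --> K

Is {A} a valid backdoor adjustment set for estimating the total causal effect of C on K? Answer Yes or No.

Backdoor paths from C to K (paths whose first edge points into C):
  P1: C <- J -> P <- A -> K
  P2: C <- J -> P <- L -> K
  P3: C <- A -> K
  P4: C <- A -> P <- L -> K
Condition 1 (no descendant of C in the set): holds — descendants of C are {K}; none are in {A}.
Condition 2 (every backdoor path blocked by {A}):
  P1: blocked at collider P (neither it nor any descendant is in the conditioning set).
  P2: blocked at collider P (neither it nor any descendant is in the conditioning set).
  P3: blocked at fork node A ∈ conditioning set.
  P4: blocked at fork node A ∈ conditioning set.
{A} satisfies the backdoor criterion.

Yes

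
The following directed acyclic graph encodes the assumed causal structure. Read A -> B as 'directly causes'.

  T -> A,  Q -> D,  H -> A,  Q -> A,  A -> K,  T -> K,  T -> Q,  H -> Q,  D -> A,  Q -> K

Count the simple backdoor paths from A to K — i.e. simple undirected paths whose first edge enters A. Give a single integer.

A backdoor path from A to K is any simple undirected path whose first edge points into A (i.e. leaves A via a parent).
Parents of A: {D, H, Q, T}.
Enumerating:
  P1: A <- T -> Q -> K
  P2: A <- T -> K
  P3: A <- H -> Q <- T -> K
  P4: A <- H -> Q -> K
  P5: A <- Q <- T -> K
  P6: A <- Q -> K
  P7: A <- D <- Q <- T -> K
  P8: A <- D <- Q -> K
That exhausts the simple backdoor paths. Count: 8.

8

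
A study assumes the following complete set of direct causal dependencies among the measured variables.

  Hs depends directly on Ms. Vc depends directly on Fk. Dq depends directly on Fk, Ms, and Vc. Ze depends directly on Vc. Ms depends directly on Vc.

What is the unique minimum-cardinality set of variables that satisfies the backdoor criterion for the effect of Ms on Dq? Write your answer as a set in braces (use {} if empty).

Variables eligible for adjustment (non-descendants of Ms, excluding Ms and Dq): {Fk, Vc, Ze}.
Backdoor paths from Ms to Dq:
  P1: Ms <- Vc <- Fk -> Dq
  P2: Ms <- Vc -> Dq
The empty set is not sufficient: P1 (Ms <- Vc <- Fk -> Dq) has no collider blocking it and no conditioned non-collider, so it is open.
Try {Vc}:
  P1: blocked at chain node Vc ∈ conditioning set.
  P2: blocked at fork node Vc ∈ conditioning set.
{Vc} contains no descendant of Ms and blocks every backdoor path.
No other singleton works — e.g. {Fk} leaves P2 open — so {Vc} is the unique smallest valid adjustment set.

{Vc}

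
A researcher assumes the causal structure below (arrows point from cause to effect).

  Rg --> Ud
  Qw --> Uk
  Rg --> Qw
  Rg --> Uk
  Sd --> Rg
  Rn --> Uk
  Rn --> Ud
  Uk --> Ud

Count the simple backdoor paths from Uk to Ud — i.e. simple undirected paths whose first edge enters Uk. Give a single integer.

A backdoor path from Uk to Ud is any simple undirected path whose first edge points into Uk (i.e. leaves Uk via a parent).
Parents of Uk: {Qw, Rg, Rn}.
Enumerating:
  P1: Uk <- Rn -> Ud
  P2: Uk <- Rg -> Ud
  P3: Uk <- Qw <- Rg -> Ud
That exhausts the simple backdoor paths. Count: 3.

3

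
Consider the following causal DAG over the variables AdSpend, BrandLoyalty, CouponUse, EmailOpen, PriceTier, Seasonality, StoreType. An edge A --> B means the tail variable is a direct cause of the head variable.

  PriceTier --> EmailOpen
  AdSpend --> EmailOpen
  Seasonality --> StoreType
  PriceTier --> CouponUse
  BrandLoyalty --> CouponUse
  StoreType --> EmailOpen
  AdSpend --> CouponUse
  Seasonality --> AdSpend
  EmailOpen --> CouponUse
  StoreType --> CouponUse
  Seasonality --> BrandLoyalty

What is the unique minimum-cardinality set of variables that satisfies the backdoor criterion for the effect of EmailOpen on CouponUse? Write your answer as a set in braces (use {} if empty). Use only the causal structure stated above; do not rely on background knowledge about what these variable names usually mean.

{AdSpend, PriceTier, StoreType}

Variables eligible for adjustment (non-descendants of EmailOpen, excluding EmailOpen and CouponUse): {AdSpend, BrandLoyalty, PriceTier, Seasonality, StoreType}.
Backdoor paths from EmailOpen to CouponUse:
  P1: EmailOpen <- AdSpend <- Seasonality -> BrandLoyalty -> CouponUse
  P2: EmailOpen <- AdSpend <- Seasonality -> StoreType -> CouponUse
  P3: EmailOpen <- AdSpend -> CouponUse
  P4: EmailOpen <- PriceTier -> CouponUse
  P5: EmailOpen <- StoreType <- Seasonality -> AdSpend -> CouponUse
  P6: EmailOpen <- StoreType <- Seasonality -> BrandLoyalty -> CouponUse
  P7: EmailOpen <- StoreType -> CouponUse
The empty set is not sufficient: P1 (EmailOpen <- AdSpend <- Seasonality -> BrandLoyalty -> CouponUse) has no collider blocking it and no conditioned non-collider, so it is open.
Try {AdSpend, PriceTier, StoreType}:
  P1: blocked at chain node AdSpend ∈ conditioning set.
  P2: blocked at chain node AdSpend ∈ conditioning set.
  P3: blocked at fork node AdSpend ∈ conditioning set.
  P4: blocked at fork node PriceTier ∈ conditioning set.
  P5: blocked at chain node StoreType ∈ conditioning set.
  P6: blocked at chain node StoreType ∈ conditioning set.
  P7: blocked at fork node StoreType ∈ conditioning set.
{AdSpend, PriceTier, StoreType} contains no descendant of EmailOpen and blocks every backdoor path.
Every element of {AdSpend, PriceTier, StoreType} is needed (dropping AdSpend leaves P1 open; dropping PriceTier leaves P4 open; dropping StoreType leaves P6 open), so no proper subset is valid.
Among all size-3 subsets of the eligible variables, only {AdSpend, PriceTier, StoreType} blocks every backdoor path, so it is the unique smallest valid adjustment set.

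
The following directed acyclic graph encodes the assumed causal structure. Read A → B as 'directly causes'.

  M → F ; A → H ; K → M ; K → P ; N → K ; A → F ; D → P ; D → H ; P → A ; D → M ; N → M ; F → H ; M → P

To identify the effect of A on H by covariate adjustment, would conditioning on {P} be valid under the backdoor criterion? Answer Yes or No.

Backdoor paths from A to H (paths whose first edge points into A):
  P1: A <- P <- D -> M -> F -> H
  P2: A <- P <- D -> H
  P3: A <- P <- K <- N -> M <- D -> H
  P4: A <- P <- K <- N -> M -> F -> H
  P5: A <- P <- K -> M <- D -> H
  P6: A <- P <- K -> M -> F -> H
  P7: A <- P <- M <- D -> H
  P8: A <- P <- M -> F -> H
Condition 1 (no descendant of A in the set): holds — descendants of A are {F, H}; none are in {P}.
Condition 2 (every backdoor path blocked by {P}):
  P1: blocked at chain node P ∈ conditioning set.
  P2: blocked at chain node P ∈ conditioning set.
  P3: blocked at chain node P ∈ conditioning set.
  P4: blocked at chain node P ∈ conditioning set.
  P5: blocked at chain node P ∈ conditioning set.
  P6: blocked at chain node P ∈ conditioning set.
  P7: blocked at chain node P ∈ conditioning set.
  P8: blocked at chain node P ∈ conditioning set.
{P} satisfies the backdoor criterion.

Yes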